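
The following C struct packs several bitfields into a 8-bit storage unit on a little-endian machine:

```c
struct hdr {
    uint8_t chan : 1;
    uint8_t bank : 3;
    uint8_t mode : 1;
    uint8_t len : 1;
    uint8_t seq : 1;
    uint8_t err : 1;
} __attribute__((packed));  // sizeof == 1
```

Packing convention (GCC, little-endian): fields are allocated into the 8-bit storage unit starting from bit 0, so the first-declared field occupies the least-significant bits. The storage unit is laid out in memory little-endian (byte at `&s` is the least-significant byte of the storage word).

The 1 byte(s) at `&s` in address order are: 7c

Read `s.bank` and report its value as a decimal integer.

6

[0]=0x7c (little-endian) → word 0x7c
chan [0+:1] = (word>>0) & 0x1 = 0
bank [1+:3] = (word>>1) & 0x7 = 6  ←
mode [4+:1] = (word>>4) & 0x1 = 1
len [5+:1] = (word>>5) & 0x1 = 1
seq [6+:1] = (word>>6) & 0x1 = 1
err [7+:1] = (word>>7) & 0x1 = 0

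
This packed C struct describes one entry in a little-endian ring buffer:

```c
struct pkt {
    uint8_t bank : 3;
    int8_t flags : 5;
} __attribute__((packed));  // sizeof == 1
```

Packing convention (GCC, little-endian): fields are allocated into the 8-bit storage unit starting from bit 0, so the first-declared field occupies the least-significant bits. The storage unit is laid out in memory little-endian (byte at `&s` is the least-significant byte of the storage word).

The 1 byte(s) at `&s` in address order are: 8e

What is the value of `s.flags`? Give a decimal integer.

-15

[0]=0x8e (little-endian) → word 0x8e
bank:3 @ bit 0 → (0x8e>>0)&0x7 = 0x6
flags:5 @ bit 3 → (0x8e>>3)&0x1f = 0x11  ←
flags signed 5b, MSB=1: 17 - 32 = -15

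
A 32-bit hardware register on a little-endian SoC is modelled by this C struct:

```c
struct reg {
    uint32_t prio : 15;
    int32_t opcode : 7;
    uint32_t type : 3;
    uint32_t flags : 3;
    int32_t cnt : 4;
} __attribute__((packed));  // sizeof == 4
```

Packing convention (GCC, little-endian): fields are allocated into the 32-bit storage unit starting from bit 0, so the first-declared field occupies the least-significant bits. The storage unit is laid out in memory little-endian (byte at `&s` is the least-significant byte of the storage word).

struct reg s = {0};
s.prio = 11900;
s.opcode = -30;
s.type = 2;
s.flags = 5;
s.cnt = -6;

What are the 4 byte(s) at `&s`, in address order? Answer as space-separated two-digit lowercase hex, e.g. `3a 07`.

7c 2e b1 aa

prio:15 = 11900 → 0x2e7c << 0 → word 0x00002e7c
opcode:7 = -30 → 0x62 << 15 → word 0x00312e7c
type:3 = 2 → 0x2 << 22 → word 0x00b12e7c
flags:3 = 5 → 0x5 << 25 → word 0x0ab12e7c
cnt:4 = -6 → 0xa << 28 → word 0xaab12e7c
word = 0xaab12e7c → little-endian bytes:
  [0]=0x7c  [1]=0x2e  [2]=0xb1  [3]=0xaa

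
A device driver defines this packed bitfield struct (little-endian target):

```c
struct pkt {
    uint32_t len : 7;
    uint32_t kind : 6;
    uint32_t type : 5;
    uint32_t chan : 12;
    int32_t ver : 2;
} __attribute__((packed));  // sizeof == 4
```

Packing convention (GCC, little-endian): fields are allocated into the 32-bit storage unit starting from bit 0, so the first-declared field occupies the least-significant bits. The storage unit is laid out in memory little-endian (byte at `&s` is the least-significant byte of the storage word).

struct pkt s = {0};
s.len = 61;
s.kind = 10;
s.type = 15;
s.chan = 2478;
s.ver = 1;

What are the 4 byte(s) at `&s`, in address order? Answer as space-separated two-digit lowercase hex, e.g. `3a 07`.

len (7b) val=61 bits=0x3d at bit 0: 0x0000003d
kind (6b) val=10 bits=0xa at bit 7: 0x0000053d
type (5b) val=15 bits=0xf at bit 13: 0x0001e53d
chan (12b) val=2478 bits=0x9ae at bit 18: 0x26b9e53d
ver (2b) val=1 bits=0x1 at bit 30: 0x66b9e53d
word = 0x66b9e53d → little-endian bytes:
  [0]=0x3d  [1]=0xe5  [2]=0xb9  [3]=0x66

3d e5 b9 66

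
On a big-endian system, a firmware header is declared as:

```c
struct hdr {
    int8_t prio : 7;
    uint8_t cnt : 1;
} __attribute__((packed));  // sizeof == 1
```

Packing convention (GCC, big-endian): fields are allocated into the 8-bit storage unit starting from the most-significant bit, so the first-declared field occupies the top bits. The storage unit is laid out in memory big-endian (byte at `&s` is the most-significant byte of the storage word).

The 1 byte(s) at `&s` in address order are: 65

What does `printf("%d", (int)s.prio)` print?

[0]=0x65 (big-endian) → word 0x65
prio:7 @ bit 1 → (0x65>>1)&0x7f = 0x32  ←
cnt:1 @ bit 0 → (0x65>>0)&0x1 = 0x1
prio signed 7b, MSB=0: value = 50

50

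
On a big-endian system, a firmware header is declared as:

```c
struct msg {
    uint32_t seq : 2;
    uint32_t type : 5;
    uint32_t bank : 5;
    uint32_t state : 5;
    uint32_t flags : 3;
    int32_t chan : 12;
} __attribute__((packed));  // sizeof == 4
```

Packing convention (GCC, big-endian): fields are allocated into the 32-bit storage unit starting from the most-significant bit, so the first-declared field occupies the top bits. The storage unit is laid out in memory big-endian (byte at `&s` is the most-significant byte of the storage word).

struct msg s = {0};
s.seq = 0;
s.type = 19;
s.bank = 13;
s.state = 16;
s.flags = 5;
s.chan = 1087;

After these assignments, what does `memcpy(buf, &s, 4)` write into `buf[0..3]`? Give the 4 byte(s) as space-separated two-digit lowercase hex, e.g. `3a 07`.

26 d8 54 3f

[30+:2] seq=0 & 0x3 = 0x0; word=0x00000000
[25+:5] type=19 & 0x1f = 0x13; word=0x26000000
[20+:5] bank=13 & 0x1f = 0xd; word=0x26d00000
[15+:5] state=16 & 0x1f = 0x10; word=0x26d80000
[12+:3] flags=5 & 0x7 = 0x5; word=0x26d85000
[0+:12] chan=1087 & 0xfff = 0x43f; word=0x26d8543f
word = 0x26d8543f → big-endian bytes:
  [0]=0x26  [1]=0xd8  [2]=0x54  [3]=0x3f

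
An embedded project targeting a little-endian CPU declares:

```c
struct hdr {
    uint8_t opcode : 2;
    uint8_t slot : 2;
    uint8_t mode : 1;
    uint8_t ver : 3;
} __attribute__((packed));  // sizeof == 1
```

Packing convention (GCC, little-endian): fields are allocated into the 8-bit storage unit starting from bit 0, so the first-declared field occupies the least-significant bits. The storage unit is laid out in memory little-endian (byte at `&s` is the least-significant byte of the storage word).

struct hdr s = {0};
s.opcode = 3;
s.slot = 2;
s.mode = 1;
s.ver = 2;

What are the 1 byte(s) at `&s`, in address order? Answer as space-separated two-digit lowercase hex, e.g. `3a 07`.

5b

[0+:2] opcode=3 & 0x3 = 0x3; word=0x03
[2+:2] slot=2 & 0x3 = 0x2; word=0x0b
[4+:1] mode=1 & 0x1 = 0x1; word=0x1b
[5+:3] ver=2 & 0x7 = 0x2; word=0x5b
word = 0x5b → little-endian bytes:
  [0]=0x5b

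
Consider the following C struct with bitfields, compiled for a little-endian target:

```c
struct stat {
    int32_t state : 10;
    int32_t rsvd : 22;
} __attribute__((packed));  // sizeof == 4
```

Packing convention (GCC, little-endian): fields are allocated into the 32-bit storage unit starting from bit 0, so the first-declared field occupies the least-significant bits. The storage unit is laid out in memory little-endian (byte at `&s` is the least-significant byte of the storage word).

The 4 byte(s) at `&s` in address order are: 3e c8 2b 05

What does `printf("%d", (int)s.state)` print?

[0]=0x3e [1]=0xc8 [2]=0x2b [3]=0x05 (little-endian) → word 0x052bc83e
state [0+:10] = (word>>0) & 0x3ff = 62  ←
rsvd [10+:22] = (word>>10) & 0x3fffff = 84722
state signed 10b, MSB=0: value = 62

62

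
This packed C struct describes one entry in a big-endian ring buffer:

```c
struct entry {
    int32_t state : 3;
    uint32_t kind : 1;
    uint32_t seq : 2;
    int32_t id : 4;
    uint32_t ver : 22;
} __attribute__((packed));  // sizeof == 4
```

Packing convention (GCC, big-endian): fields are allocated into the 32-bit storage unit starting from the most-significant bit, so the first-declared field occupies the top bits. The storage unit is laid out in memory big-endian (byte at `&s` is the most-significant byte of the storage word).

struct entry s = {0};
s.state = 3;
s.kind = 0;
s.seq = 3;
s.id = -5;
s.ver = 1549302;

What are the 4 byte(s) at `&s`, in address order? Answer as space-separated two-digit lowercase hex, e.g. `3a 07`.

6e d7 a3 f6

[29+:3] state=3 & 0x7 = 0x3; word=0x60000000
[28+:1] kind=0 & 0x1 = 0x0; word=0x60000000
[26+:2] seq=3 & 0x3 = 0x3; word=0x6c000000
[22+:4] id=-5 & 0xf = 0xb; word=0x6ec00000
[0+:22] ver=1549302 & 0x3fffff = 0x17a3f6; word=0x6ed7a3f6
word = 0x6ed7a3f6 → big-endian bytes:
  [0]=0x6e  [1]=0xd7  [2]=0xa3  [3]=0xf6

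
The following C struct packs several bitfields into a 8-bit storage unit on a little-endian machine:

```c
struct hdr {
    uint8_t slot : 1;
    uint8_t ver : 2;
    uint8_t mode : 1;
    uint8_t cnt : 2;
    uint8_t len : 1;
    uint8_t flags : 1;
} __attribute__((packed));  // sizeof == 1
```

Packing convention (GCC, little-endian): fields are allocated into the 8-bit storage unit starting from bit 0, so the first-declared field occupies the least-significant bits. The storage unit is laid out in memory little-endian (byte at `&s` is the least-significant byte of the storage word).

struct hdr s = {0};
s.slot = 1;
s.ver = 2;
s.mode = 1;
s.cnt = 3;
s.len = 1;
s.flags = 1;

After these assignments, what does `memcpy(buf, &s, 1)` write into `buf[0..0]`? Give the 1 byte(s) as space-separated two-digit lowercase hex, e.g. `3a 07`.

fd

[0+:1] slot=1 & 0x1 = 0x1; word=0x01
[1+:2] ver=2 & 0x3 = 0x2; word=0x05
[3+:1] mode=1 & 0x1 = 0x1; word=0x0d
[4+:2] cnt=3 & 0x3 = 0x3; word=0x3d
[6+:1] len=1 & 0x1 = 0x1; word=0x7d
[7+:1] flags=1 & 0x1 = 0x1; word=0xfd
word = 0xfd → little-endian bytes:
  [0]=0xfd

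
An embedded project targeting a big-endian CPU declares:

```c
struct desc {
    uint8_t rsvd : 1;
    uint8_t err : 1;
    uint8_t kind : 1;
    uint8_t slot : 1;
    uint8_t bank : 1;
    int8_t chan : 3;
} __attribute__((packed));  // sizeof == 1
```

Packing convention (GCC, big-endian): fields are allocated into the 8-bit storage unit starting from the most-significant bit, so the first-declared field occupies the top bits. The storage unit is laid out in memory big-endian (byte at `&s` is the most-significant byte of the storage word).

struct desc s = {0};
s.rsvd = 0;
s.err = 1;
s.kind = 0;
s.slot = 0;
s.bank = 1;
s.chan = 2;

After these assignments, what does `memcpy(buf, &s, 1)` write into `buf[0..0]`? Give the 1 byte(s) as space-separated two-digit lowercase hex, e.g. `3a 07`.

4a

[7+:1] rsvd=0 & 0x1 = 0x0; word=0x00
[6+:1] err=1 & 0x1 = 0x1; word=0x40
[5+:1] kind=0 & 0x1 = 0x0; word=0x40
[4+:1] slot=0 & 0x1 = 0x0; word=0x40
[3+:1] bank=1 & 0x1 = 0x1; word=0x48
[0+:3] chan=2 & 0x7 = 0x2; word=0x4a
word = 0x4a → big-endian bytes:
  [0]=0x4a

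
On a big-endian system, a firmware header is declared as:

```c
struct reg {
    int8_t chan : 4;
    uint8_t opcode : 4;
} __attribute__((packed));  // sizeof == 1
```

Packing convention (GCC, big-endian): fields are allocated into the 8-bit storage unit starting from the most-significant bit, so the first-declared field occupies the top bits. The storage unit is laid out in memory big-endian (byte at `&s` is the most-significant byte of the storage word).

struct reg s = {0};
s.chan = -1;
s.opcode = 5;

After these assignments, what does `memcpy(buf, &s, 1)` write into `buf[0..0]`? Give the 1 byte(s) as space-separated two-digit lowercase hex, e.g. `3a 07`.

f5

chan:4 = -1 → 0xf << 4 → word 0xf0
opcode:4 = 5 → 0x5 << 0 → word 0xf5
word = 0xf5 → big-endian bytes:
  [0]=0xf5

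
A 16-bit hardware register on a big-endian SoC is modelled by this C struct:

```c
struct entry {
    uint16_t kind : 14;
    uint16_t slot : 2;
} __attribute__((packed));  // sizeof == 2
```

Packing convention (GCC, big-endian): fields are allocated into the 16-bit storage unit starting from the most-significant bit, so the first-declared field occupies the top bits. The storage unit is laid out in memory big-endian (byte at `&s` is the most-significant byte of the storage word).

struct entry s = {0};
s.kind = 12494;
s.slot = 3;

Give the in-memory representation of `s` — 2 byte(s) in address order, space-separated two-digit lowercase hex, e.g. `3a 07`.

[2+:14] kind=12494 & 0x3fff = 0x30ce; word=0xc338
[0+:2] slot=3 & 0x3 = 0x3; word=0xc33b
word = 0xc33b → big-endian bytes:
  [0]=0xc3  [1]=0x3b

c3 3b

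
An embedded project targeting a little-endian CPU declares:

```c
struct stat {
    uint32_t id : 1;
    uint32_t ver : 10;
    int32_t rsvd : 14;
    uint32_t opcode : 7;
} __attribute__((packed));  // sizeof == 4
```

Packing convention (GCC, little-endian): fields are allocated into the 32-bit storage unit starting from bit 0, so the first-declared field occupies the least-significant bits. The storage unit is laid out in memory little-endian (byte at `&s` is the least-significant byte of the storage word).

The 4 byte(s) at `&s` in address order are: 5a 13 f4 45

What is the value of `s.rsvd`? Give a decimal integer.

-382

[0]=0x5a [1]=0x13 [2]=0xf4 [3]=0x45 (little-endian) → word 0x45f4135a
id [0+:1] = (word>>0) & 0x1 = 0
ver [1+:10] = (word>>1) & 0x3ff = 429
rsvd [11+:14] = (word>>11) & 0x3fff = 16002  ←
opcode [25+:7] = (word>>25) & 0x7f = 34
rsvd signed 14b, MSB=1: 16002 - 16384 = -382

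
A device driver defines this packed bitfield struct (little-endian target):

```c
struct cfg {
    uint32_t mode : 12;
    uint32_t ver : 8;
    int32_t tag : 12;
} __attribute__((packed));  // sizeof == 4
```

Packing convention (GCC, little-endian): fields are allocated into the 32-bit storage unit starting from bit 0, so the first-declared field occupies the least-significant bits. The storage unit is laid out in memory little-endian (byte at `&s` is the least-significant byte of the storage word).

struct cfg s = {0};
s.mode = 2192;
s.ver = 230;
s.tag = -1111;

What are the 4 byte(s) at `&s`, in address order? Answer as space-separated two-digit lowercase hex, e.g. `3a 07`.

90 68 9e ba

mode (12b) val=2192 bits=0x890 at bit 0: 0x00000890
ver (8b) val=230 bits=0xe6 at bit 12: 0x000e6890
tag (12b) val=-1111 bits=0xba9 at bit 20: 0xba9e6890
word = 0xba9e6890 → little-endian bytes:
  [0]=0x90  [1]=0x68  [2]=0x9e  [3]=0xba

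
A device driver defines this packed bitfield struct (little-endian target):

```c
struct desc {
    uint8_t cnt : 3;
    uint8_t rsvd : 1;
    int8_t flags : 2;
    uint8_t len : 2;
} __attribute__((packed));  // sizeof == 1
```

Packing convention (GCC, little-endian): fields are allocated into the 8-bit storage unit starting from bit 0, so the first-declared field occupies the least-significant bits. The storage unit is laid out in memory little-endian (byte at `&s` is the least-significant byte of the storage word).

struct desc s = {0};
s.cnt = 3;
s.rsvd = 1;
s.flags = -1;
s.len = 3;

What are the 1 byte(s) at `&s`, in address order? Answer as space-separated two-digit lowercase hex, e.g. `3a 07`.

fb

cnt (3b) val=3 bits=0x3 at bit 0: 0x03
rsvd (1b) val=1 bits=0x1 at bit 3: 0x0b
flags (2b) val=-1 bits=0x3 at bit 4: 0x3b
len (2b) val=3 bits=0x3 at bit 6: 0xfb
word = 0xfb → little-endian bytes:
  [0]=0xfb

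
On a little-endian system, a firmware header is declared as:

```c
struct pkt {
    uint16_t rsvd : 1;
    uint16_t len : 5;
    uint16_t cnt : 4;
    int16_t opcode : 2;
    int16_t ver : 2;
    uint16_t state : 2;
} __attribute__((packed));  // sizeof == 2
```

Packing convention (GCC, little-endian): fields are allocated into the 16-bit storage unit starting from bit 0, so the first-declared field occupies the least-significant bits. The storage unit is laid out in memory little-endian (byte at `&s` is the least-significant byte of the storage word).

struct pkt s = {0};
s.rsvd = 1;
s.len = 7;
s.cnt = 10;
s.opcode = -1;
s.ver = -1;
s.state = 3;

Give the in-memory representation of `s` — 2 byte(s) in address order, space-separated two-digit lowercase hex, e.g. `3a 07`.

8f fe

rsvd (1b) val=1 bits=0x1 at bit 0: 0x0001
len (5b) val=7 bits=0x7 at bit 1: 0x000f
cnt (4b) val=10 bits=0xa at bit 6: 0x028f
opcode (2b) val=-1 bits=0x3 at bit 10: 0x0e8f
ver (2b) val=-1 bits=0x3 at bit 12: 0x3e8f
state (2b) val=3 bits=0x3 at bit 14: 0xfe8f
word = 0xfe8f → little-endian bytes:
  [0]=0x8f  [1]=0xfe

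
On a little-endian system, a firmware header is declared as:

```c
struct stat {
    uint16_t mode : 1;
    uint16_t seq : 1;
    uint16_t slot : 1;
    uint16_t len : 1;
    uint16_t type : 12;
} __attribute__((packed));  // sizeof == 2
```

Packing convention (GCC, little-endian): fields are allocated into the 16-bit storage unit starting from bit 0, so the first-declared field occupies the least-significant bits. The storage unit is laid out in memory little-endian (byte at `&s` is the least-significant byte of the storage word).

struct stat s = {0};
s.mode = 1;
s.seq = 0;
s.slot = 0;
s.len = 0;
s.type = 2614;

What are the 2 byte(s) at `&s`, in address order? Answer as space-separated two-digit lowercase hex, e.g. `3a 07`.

mode (1b) val=1 bits=0x1 at bit 0: 0x0001
seq (1b) val=0 bits=0x0 at bit 1: 0x0001
slot (1b) val=0 bits=0x0 at bit 2: 0x0001
len (1b) val=0 bits=0x0 at bit 3: 0x0001
type (12b) val=2614 bits=0xa36 at bit 4: 0xa361
word = 0xa361 → little-endian bytes:
  [0]=0x61  [1]=0xa3

61 a3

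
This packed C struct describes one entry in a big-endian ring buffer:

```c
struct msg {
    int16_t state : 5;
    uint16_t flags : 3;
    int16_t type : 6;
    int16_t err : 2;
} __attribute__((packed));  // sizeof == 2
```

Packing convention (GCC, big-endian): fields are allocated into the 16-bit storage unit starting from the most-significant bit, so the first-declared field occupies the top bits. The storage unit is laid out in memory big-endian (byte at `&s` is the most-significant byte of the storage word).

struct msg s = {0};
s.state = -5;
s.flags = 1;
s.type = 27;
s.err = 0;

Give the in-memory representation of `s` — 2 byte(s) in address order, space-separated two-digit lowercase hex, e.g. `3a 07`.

d9 6c

[11+:5] state=-5 & 0x1f = 0x1b; word=0xd800
[8+:3] flags=1 & 0x7 = 0x1; word=0xd900
[2+:6] type=27 & 0x3f = 0x1b; word=0xd96c
[0+:2] err=0 & 0x3 = 0x0; word=0xd96c
word = 0xd96c → big-endian bytes:
  [0]=0xd9  [1]=0x6c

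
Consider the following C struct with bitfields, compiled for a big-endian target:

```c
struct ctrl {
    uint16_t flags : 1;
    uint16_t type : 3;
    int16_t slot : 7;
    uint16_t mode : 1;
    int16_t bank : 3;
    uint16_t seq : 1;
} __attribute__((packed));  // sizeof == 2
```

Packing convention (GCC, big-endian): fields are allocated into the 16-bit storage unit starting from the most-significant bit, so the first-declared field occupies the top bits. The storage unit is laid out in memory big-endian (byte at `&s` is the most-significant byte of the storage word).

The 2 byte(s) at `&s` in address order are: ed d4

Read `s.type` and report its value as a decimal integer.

[0]=0xed [1]=0xd4 (big-endian) → word 0xedd4
flags:1 @ bit 15 → (0xedd4>>15)&0x1 = 0x1
type:3 @ bit 12 → (0xedd4>>12)&0x7 = 0x6  ←
slot:7 @ bit 5 → (0xedd4>>5)&0x7f = 0x6e
mode:1 @ bit 4 → (0xedd4>>4)&0x1 = 0x1
bank:3 @ bit 1 → (0xedd4>>1)&0x7 = 0x2
seq:1 @ bit 0 → (0xedd4>>0)&0x1 = 0x0

6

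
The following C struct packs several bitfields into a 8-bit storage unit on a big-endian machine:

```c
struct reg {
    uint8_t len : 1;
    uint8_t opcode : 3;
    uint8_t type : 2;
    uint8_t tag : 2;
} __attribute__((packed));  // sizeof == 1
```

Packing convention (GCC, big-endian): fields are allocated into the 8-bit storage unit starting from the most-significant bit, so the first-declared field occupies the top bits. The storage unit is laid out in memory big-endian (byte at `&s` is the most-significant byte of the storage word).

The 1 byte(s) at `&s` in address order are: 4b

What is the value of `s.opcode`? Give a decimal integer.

4

[0]=0x4b (big-endian) → word 0x4b
len [7+:1] = (word>>7) & 0x1 = 0
opcode [4+:3] = (word>>4) & 0x7 = 4  ←
type [2+:2] = (word>>2) & 0x3 = 2
tag [0+:2] = (word>>0) & 0x3 = 3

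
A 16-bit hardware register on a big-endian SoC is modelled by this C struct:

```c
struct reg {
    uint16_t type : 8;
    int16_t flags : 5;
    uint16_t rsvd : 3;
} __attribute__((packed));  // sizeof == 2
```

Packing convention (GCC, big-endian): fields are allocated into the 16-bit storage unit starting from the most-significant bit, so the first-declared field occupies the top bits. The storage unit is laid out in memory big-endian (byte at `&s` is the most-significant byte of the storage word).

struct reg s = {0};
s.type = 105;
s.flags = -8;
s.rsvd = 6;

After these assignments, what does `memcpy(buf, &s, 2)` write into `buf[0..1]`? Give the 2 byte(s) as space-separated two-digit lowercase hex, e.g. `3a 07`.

69 c6

type:8 = 105 → 0x69 << 8 → word 0x6900
flags:5 = -8 → 0x18 << 3 → word 0x69c0
rsvd:3 = 6 → 0x6 << 0 → word 0x69c6
word = 0x69c6 → big-endian bytes:
  [0]=0x69  [1]=0xc6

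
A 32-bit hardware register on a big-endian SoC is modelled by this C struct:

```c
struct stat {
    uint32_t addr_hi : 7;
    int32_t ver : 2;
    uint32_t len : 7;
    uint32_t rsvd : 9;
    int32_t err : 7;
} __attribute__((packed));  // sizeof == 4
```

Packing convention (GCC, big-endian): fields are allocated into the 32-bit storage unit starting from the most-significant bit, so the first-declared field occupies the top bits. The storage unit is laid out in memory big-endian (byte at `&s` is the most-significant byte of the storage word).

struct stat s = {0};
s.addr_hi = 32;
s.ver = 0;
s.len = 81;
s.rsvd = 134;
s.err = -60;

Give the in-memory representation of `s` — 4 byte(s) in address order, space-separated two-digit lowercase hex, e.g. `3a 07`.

40 51 43 44

addr_hi (7b) val=32 bits=0x20 at bit 25: 0x40000000
ver (2b) val=0 bits=0x0 at bit 23: 0x40000000
len (7b) val=81 bits=0x51 at bit 16: 0x40510000
rsvd (9b) val=134 bits=0x86 at bit 7: 0x40514300
err (7b) val=-60 bits=0x44 at bit 0: 0x40514344
word = 0x40514344 → big-endian bytes:
  [0]=0x40  [1]=0x51  [2]=0x43  [3]=0x44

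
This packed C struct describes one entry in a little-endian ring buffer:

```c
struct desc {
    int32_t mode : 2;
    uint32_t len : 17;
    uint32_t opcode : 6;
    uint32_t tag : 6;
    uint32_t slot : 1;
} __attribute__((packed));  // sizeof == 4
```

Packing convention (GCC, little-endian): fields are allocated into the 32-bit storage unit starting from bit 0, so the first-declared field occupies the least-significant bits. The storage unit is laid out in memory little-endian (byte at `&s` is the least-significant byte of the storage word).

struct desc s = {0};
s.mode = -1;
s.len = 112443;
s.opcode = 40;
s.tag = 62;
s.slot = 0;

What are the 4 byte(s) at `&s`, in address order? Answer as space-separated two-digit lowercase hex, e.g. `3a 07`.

ef dc 46 7d

mode:2 = -1 → 0x3 << 0 → word 0x00000003
len:17 = 112443 → 0x1b73b << 2 → word 0x0006dcef
opcode:6 = 40 → 0x28 << 19 → word 0x0146dcef
tag:6 = 62 → 0x3e << 25 → word 0x7d46dcef
slot:1 = 0 → 0x0 << 31 → word 0x7d46dcef
word = 0x7d46dcef → little-endian bytes:
  [0]=0xef  [1]=0xdc  [2]=0x46  [3]=0x7d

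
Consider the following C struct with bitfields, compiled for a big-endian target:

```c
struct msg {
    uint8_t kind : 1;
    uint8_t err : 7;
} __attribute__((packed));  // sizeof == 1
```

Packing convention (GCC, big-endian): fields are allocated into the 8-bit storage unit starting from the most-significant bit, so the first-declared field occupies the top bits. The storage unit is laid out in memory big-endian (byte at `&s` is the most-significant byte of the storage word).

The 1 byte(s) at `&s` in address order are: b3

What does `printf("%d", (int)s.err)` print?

[0]=0xb3 (big-endian) → word 0xb3
kind:1 @ bit 7 → (0xb3>>7)&0x1 = 0x1
err:7 @ bit 0 → (0xb3>>0)&0x7f = 0x33  ←

51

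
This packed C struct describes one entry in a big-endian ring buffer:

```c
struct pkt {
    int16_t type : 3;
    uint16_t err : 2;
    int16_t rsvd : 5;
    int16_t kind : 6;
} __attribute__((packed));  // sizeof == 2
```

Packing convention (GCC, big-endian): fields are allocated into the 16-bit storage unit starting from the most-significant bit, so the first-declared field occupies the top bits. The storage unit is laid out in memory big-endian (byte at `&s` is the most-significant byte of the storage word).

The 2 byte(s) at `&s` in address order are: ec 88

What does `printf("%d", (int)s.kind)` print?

[0]=0xec [1]=0x88 (big-endian) → word 0xec88
type:3 @ bit 13 → (0xec88>>13)&0x7 = 0x7
err:2 @ bit 11 → (0xec88>>11)&0x3 = 0x1
rsvd:5 @ bit 6 → (0xec88>>6)&0x1f = 0x12
kind:6 @ bit 0 → (0xec88>>0)&0x3f = 0x8  ←
kind signed 6b, MSB=0: value = 8

8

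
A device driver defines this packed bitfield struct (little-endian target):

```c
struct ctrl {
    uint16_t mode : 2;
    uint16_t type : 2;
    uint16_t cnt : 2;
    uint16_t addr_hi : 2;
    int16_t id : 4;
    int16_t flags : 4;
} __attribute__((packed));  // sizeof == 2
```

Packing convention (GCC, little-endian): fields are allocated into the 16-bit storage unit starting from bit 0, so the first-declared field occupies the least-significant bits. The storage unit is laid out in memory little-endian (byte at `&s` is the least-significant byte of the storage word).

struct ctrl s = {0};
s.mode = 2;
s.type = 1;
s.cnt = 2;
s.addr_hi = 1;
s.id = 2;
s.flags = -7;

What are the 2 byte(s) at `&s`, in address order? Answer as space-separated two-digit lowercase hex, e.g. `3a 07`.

66 92

[0+:2] mode=2 & 0x3 = 0x2; word=0x0002
[2+:2] type=1 & 0x3 = 0x1; word=0x0006
[4+:2] cnt=2 & 0x3 = 0x2; word=0x0026
[6+:2] addr_hi=1 & 0x3 = 0x1; word=0x0066
[8+:4] id=2 & 0xf = 0x2; word=0x0266
[12+:4] flags=-7 & 0xf = 0x9; word=0x9266
word = 0x9266 → little-endian bytes:
  [0]=0x66  [1]=0x92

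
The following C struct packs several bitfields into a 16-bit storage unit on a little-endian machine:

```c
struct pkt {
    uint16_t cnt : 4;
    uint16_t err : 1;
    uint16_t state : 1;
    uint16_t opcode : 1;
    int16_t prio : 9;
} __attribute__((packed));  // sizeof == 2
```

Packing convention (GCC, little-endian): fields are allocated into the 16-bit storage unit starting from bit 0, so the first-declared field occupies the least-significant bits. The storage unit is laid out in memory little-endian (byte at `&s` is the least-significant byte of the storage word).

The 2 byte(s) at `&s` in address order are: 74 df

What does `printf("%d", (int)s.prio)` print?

[0]=0x74 [1]=0xdf (little-endian) → word 0xdf74
cnt [0+:4] = (word>>0) & 0xf = 4
err [4+:1] = (word>>4) & 0x1 = 1
state [5+:1] = (word>>5) & 0x1 = 1
opcode [6+:1] = (word>>6) & 0x1 = 1
prio [7+:9] = (word>>7) & 0x1ff = 446  ←
prio signed 9b, MSB=1: 446 - 512 = -66

-66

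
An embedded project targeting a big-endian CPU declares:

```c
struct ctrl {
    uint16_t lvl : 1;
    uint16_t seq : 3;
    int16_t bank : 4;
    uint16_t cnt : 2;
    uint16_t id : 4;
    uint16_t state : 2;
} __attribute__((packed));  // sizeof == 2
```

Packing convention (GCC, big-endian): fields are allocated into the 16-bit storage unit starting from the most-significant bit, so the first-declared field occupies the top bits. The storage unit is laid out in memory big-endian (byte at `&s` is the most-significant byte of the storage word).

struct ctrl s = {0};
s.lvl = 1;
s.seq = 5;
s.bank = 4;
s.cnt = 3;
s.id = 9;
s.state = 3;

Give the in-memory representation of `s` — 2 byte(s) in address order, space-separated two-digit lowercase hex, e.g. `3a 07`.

lvl (1b) val=1 bits=0x1 at bit 15: 0x8000
seq (3b) val=5 bits=0x5 at bit 12: 0xd000
bank (4b) val=4 bits=0x4 at bit 8: 0xd400
cnt (2b) val=3 bits=0x3 at bit 6: 0xd4c0
id (4b) val=9 bits=0x9 at bit 2: 0xd4e4
state (2b) val=3 bits=0x3 at bit 0: 0xd4e7
word = 0xd4e7 → big-endian bytes:
  [0]=0xd4  [1]=0xe7

d4 e7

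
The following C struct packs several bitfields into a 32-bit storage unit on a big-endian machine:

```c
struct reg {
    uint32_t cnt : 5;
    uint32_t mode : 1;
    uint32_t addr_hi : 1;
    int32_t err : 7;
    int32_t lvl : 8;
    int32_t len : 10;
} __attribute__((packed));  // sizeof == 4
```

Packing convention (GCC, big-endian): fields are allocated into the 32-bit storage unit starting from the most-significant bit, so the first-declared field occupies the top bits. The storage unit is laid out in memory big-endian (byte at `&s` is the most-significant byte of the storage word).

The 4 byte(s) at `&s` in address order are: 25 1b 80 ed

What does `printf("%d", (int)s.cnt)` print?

[0]=0x25 [1]=0x1b [2]=0x80 [3]=0xed (big-endian) → word 0x251b80ed
cnt:5 @ bit 27 → (0x251b80ed>>27)&0x1f = 0x4  ←
mode:1 @ bit 26 → (0x251b80ed>>26)&0x1 = 0x1
addr_hi:1 @ bit 25 → (0x251b80ed>>25)&0x1 = 0x0
err:7 @ bit 18 → (0x251b80ed>>18)&0x7f = 0x46
lvl:8 @ bit 10 → (0x251b80ed>>10)&0xff = 0xe0
len:10 @ bit 0 → (0x251b80ed>>0)&0x3ff = 0xed

4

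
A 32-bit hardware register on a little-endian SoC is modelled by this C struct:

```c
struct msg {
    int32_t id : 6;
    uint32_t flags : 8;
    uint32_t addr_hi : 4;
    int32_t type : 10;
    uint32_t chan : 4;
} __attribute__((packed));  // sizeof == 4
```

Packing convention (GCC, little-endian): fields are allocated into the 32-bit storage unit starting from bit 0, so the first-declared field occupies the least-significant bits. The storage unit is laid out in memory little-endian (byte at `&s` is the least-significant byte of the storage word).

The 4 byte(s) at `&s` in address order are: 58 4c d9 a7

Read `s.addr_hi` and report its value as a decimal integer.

[0]=0x58 [1]=0x4c [2]=0xd9 [3]=0xa7 (little-endian) → word 0xa7d94c58
id:6 @ bit 0 → (0xa7d94c58>>0)&0x3f = 0x18
flags:8 @ bit 6 → (0xa7d94c58>>6)&0xff = 0x31
addr_hi:4 @ bit 14 → (0xa7d94c58>>14)&0xf = 0x5  ←
type:10 @ bit 18 → (0xa7d94c58>>18)&0x3ff = 0x1f6
chan:4 @ bit 28 → (0xa7d94c58>>28)&0xf = 0xa

5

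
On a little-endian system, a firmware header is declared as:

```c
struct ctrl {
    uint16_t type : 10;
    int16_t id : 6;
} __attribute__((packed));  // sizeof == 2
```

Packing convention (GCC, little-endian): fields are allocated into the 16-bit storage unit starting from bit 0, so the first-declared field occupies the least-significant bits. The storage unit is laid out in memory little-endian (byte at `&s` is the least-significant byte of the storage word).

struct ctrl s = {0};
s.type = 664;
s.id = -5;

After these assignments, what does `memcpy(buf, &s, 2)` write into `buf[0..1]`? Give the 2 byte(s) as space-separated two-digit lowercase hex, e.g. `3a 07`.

[0+:10] type=664 & 0x3ff = 0x298; word=0x0298
[10+:6] id=-5 & 0x3f = 0x3b; word=0xee98
word = 0xee98 → little-endian bytes:
  [0]=0x98  [1]=0xee

98 ee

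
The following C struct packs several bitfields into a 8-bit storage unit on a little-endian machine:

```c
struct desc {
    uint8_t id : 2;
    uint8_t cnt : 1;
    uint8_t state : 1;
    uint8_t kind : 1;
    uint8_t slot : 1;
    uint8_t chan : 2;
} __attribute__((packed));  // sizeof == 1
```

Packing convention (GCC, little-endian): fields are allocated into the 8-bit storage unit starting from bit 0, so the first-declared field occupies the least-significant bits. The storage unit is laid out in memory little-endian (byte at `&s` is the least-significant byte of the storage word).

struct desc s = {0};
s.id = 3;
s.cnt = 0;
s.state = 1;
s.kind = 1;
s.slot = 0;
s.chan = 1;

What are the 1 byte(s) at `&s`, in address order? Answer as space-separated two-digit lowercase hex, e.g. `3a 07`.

5b

id:2 = 3 → 0x3 << 0 → word 0x03
cnt:1 = 0 → 0x0 << 2 → word 0x03
state:1 = 1 → 0x1 << 3 → word 0x0b
kind:1 = 1 → 0x1 << 4 → word 0x1b
slot:1 = 0 → 0x0 << 5 → word 0x1b
chan:2 = 1 → 0x1 << 6 → word 0x5b
word = 0x5b → little-endian bytes:
  [0]=0x5b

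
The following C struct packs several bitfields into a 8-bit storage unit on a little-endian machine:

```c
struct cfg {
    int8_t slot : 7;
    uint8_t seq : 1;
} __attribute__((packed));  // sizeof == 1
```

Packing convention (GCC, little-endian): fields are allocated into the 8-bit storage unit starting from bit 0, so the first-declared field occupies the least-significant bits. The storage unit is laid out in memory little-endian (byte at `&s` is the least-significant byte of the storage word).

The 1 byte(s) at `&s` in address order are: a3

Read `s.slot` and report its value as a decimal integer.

35

[0]=0xa3 (little-endian) → word 0xa3
slot:7 @ bit 0 → (0xa3>>0)&0x7f = 0x23  ←
seq:1 @ bit 7 → (0xa3>>7)&0x1 = 0x1
slot signed 7b, MSB=0: value = 35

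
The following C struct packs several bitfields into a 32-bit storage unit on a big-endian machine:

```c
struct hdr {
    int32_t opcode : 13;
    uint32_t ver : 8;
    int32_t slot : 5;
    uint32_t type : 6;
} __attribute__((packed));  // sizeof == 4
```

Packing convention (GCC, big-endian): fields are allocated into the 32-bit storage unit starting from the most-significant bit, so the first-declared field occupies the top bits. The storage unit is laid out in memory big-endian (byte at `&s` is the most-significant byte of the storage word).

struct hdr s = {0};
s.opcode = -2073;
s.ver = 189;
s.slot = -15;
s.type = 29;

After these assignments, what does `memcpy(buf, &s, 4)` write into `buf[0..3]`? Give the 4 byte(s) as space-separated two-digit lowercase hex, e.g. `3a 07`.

opcode (13b) val=-2073 bits=0x17e7 at bit 19: 0xbf380000
ver (8b) val=189 bits=0xbd at bit 11: 0xbf3de800
slot (5b) val=-15 bits=0x11 at bit 6: 0xbf3dec40
type (6b) val=29 bits=0x1d at bit 0: 0xbf3dec5d
word = 0xbf3dec5d → big-endian bytes:
  [0]=0xbf  [1]=0x3d  [2]=0xec  [3]=0x5d

bf 3d ec 5d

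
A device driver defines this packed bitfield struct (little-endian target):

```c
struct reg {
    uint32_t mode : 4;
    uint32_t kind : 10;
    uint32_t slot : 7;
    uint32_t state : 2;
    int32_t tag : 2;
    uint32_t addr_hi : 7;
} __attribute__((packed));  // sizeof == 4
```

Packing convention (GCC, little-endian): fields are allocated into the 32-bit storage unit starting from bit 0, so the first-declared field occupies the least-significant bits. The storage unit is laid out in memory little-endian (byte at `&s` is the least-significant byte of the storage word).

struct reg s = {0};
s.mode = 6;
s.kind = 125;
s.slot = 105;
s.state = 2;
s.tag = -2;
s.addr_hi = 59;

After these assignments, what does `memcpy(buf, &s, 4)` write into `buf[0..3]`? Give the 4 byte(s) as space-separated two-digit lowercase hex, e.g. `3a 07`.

d6 47 5a 77

mode (4b) val=6 bits=0x6 at bit 0: 0x00000006
kind (10b) val=125 bits=0x7d at bit 4: 0x000007d6
slot (7b) val=105 bits=0x69 at bit 14: 0x001a47d6
state (2b) val=2 bits=0x2 at bit 21: 0x005a47d6
tag (2b) val=-2 bits=0x2 at bit 23: 0x015a47d6
addr_hi (7b) val=59 bits=0x3b at bit 25: 0x775a47d6
word = 0x775a47d6 → little-endian bytes:
  [0]=0xd6  [1]=0x47  [2]=0x5a  [3]=0x77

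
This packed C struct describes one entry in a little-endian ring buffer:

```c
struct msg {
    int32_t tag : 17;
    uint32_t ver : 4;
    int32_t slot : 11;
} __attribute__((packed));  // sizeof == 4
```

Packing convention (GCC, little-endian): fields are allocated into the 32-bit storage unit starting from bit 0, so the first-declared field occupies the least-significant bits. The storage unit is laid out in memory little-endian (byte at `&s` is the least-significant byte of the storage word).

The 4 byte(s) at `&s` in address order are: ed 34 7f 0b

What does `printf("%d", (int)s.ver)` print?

15

[0]=0xed [1]=0x34 [2]=0x7f [3]=0x0b (little-endian) → word 0x0b7f34ed
tag:17 @ bit 0 → (0x0b7f34ed>>0)&0x1ffff = 0x134ed
ver:4 @ bit 17 → (0x0b7f34ed>>17)&0xf = 0xf  ←
slot:11 @ bit 21 → (0x0b7f34ed>>21)&0x7ff = 0x5b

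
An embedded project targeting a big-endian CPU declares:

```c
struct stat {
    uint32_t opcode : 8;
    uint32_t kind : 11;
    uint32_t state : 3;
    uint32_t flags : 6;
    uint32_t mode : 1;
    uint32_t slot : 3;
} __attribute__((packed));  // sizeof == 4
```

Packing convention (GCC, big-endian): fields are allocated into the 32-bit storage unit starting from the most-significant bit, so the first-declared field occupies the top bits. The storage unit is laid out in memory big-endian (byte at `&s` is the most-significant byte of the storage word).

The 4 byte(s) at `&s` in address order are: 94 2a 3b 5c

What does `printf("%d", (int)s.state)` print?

[0]=0x94 [1]=0x2a [2]=0x3b [3]=0x5c (big-endian) → word 0x942a3b5c
opcode:8 @ bit 24 → (0x942a3b5c>>24)&0xff = 0x94
kind:11 @ bit 13 → (0x942a3b5c>>13)&0x7ff = 0x151
state:3 @ bit 10 → (0x942a3b5c>>10)&0x7 = 0x6  ←
flags:6 @ bit 4 → (0x942a3b5c>>4)&0x3f = 0x35
mode:1 @ bit 3 → (0x942a3b5c>>3)&0x1 = 0x1
slot:3 @ bit 0 → (0x942a3b5c>>0)&0x7 = 0x4

6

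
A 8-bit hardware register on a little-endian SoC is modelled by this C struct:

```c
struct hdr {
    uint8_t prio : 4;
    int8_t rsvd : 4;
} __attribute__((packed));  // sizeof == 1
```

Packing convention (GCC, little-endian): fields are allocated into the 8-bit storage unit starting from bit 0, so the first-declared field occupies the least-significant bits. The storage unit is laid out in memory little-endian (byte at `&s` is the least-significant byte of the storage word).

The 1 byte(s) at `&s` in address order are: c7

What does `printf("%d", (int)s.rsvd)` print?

-4

[0]=0xc7 (little-endian) → word 0xc7
prio:4 @ bit 0 → (0xc7>>0)&0xf = 0x7
rsvd:4 @ bit 4 → (0xc7>>4)&0xf = 0xc  ←
rsvd signed 4b, MSB=1: 12 - 16 = -4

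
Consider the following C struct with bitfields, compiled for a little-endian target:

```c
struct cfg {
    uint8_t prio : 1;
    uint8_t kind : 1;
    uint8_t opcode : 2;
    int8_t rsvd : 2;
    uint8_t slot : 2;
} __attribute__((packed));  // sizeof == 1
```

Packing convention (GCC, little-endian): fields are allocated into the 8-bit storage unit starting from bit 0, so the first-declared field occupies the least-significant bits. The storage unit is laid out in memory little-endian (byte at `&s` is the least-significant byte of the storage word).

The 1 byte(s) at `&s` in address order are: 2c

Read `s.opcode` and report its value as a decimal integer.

3

[0]=0x2c (little-endian) → word 0x2c
prio:1 @ bit 0 → (0x2c>>0)&0x1 = 0x0
kind:1 @ bit 1 → (0x2c>>1)&0x1 = 0x0
opcode:2 @ bit 2 → (0x2c>>2)&0x3 = 0x3  ←
rsvd:2 @ bit 4 → (0x2c>>4)&0x3 = 0x2
slot:2 @ bit 6 → (0x2c>>6)&0x3 = 0x0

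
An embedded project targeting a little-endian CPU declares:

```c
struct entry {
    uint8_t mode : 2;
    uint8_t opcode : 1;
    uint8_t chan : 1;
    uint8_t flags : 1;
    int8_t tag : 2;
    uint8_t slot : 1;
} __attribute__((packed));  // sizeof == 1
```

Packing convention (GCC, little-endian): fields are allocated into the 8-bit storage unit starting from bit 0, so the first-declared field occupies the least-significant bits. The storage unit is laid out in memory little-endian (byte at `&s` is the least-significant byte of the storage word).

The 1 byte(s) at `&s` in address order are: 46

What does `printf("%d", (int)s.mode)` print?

[0]=0x46 (little-endian) → word 0x46
mode:2 @ bit 0 → (0x46>>0)&0x3 = 0x2  ←
opcode:1 @ bit 2 → (0x46>>2)&0x1 = 0x1
chan:1 @ bit 3 → (0x46>>3)&0x1 = 0x0
flags:1 @ bit 4 → (0x46>>4)&0x1 = 0x0
tag:2 @ bit 5 → (0x46>>5)&0x3 = 0x2
slot:1 @ bit 7 → (0x46>>7)&0x1 = 0x0

2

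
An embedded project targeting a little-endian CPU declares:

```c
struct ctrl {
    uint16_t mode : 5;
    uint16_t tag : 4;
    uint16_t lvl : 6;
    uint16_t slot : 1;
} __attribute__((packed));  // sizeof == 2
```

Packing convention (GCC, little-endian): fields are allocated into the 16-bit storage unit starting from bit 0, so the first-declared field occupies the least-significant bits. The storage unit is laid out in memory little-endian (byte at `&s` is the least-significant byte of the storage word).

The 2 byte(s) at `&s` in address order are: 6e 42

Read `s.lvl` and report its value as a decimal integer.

[0]=0x6e [1]=0x42 (little-endian) → word 0x426e
mode [0+:5] = (word>>0) & 0x1f = 14
tag [5+:4] = (word>>5) & 0xf = 3
lvl [9+:6] = (word>>9) & 0x3f = 33  ←
slot [15+:1] = (word>>15) & 0x1 = 0

33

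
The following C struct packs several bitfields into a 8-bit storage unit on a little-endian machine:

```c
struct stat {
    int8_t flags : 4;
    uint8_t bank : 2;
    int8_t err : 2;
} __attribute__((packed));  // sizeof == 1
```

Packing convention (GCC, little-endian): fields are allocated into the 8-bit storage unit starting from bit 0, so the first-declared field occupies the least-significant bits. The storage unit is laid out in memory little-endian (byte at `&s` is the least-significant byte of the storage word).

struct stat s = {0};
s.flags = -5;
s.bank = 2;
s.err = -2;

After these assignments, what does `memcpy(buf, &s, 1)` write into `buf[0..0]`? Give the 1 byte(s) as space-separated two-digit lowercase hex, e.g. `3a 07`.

[0+:4] flags=-5 & 0xf = 0xb; word=0x0b
[4+:2] bank=2 & 0x3 = 0x2; word=0x2b
[6+:2] err=-2 & 0x3 = 0x2; word=0xab
word = 0xab → little-endian bytes:
  [0]=0xab

ab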